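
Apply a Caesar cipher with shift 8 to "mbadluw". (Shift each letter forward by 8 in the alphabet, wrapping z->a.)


Input: 'mbadluw', shift = 8
Operation: for each letter, (position + 8) mod 26
Mapping: 'm'(12+8=20)->'u', 'b'(1+8=9)->'j', 'a'(0+8=8)->'i', 'd'(3+8=11)->'l', 'l'(11+8=19)->'t', 'u'(20+8=28, 28 mod 26=2)->'c', 'w'(22+8=30, 30 mod 26=4)->'e'
Result: ujiltce


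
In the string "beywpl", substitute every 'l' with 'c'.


Input string: 'beywpl'
Operation: replace 'l' with 'c'
Positions of 'l': 5
After replacement: beywpc


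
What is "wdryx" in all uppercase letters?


Input string: 'wdryx'
Operation: convert each letter to uppercase
Mapping: 'w'->'W', 'd'->'D', 'r'->'R', 'y'->'Y', 'x'->'X'
Result: WDRYX


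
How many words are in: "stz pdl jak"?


Input string: 'stz pdl jak'
Operation: split by spaces
Words found: 'stz', 'pdl', 'jak'
Word count: 3


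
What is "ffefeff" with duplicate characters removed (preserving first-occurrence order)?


Input: 'ffefeff'
Operation: keep first occurrence of each character
Scan: s[0]='f' new -> keep; s[1]='f' seen -> skip; s[2]='e' new -> keep; s[3]='f' seen -> skip; s[4]='e' seen -> skip; s[5]='f' seen -> skip; s[6]='f' seen -> skip
Result: fe


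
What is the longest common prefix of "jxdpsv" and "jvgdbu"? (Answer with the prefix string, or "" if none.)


String 1: 'jxdpsv'
String 2: 'jvgdbu'
Compare position by position:
pos 0: 'j' vs 'j' match
pos 1: 'x' vs 'v' differ -> stop
Longest common prefix: "j" (length 1)


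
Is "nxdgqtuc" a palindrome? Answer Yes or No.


Input string: 'nxdgqtuc'
Reversed: 'cutqgdxn'
Compare pairs: s[0]='n' vs s[7]='c' (mismatch), s[1]='x' vs s[6]='u' (mismatch), s[2]='d' vs s[5]='t' (mismatch), s[3]='g' vs s[4]='q' (mismatch)
Palindrome: No


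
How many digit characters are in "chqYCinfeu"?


Input string: 'chqYCinfeu'
Operation: count digit characters (0-9)
Scan: 'c', 'h', 'q', 'Y', 'C', 'i', 'n', 'f', 'e', 'u'
Digits found: 0
Result: 0


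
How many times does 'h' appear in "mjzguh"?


Input string: 'mjzguh'
Target character: 'h'
Scan each position: s[5]='h'
Matches found at indices: 5
Total: 1


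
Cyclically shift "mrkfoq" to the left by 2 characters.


Input: 'mrkfoq', shift = 2
Operation: split at index 2 and swap parts
Front part s[0:2] = 'mr'
Back part s[2:] = 'kfoq'
Rotated = back + front = 'kfoq' + 'mr'
Result: kfoqmr


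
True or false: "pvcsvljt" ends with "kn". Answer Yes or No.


Input string: 'pvcsvljt'
Suffix to check: 'kn'
Last 2 characters of input: 'jt'
Match: False
Result: No


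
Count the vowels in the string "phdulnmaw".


Input string: 'phdulnmaw'
Operation: count vowels (a, e, i, o, u)
Scan: s[0]='p', s[1]='h', s[2]='d', s[3]='u' (vowel), s[4]='l', s[5]='n', s[6]='m', s[7]='a' (vowel), s[8]='w'
Vowels found: 2
Result: 2


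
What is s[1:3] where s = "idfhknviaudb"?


Input string: 'idfhknviaudb'
Operation: slice [1:3]
Extract characters: s[1]='d', s[2]='f'
Result: df


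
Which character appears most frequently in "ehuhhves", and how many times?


Input: 'ehuhhves'
Operation: tally each character
Counts: 'e':2, 'h':3, 's':1, 'u':1, 'v':1
Maximum: 'h' appears 3 times


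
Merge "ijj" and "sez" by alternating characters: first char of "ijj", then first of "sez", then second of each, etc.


String 1: 'ijj'
String 2: 'sez'
Operation: alternate characters
Pairs: 'i'+'s', 'j'+'e', 'j'+'z'
Result: isjejz


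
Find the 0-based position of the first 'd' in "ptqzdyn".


Input string: 'ptqzdyn'
Target: 'd'
Scanning left to right: s[0]='p', s[1]='t', s[2]='q', s[3]='z', s[4]='d'
First match at index: 4


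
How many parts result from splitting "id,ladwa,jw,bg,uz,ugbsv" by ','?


Input string: 'id,ladwa,jw,bg,uz,ugbsv'
Delimiter: ','
Split result: 'id', 'ladwa', 'jw', 'bg', 'uz', 'ugbsv'
Number of parts: 6


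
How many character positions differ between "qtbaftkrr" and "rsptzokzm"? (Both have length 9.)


String 1: 'qtbaftkrr'
String 2: 'rsptzokzm'
Compare each position: pos 0: 'q'!='r', pos 1: 't'!='s', pos 2: 'b'!='p', pos 3: 'a'!='t', pos 4: 'f'!='z', pos 5: 't'!='o', pos 6: 'k'=='k', pos 7: 'r'!='z', pos 8: 'r'!='m'
Differing positions: 8
Hamming distance: 8


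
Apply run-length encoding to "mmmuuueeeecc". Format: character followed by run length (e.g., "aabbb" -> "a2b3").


Input: 'mmmuuueeeecc'
Operation: identify consecutive runs
Runs: 'mmm' -> m3, 'uuu' -> u3, 'eeee' -> e4, 'cc' -> c2
Encoded: m3u3e4c2


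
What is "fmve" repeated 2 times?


Input string: 'fmve'
Operation: repeat 2 times
Concatenation: 'fmve' + 'fmve'
Result: fmvefmve


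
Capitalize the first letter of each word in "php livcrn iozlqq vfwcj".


Input string: 'php livcrn iozlqq vfwcj'
Operation: capitalize first letter of each word
Word transformations: 'php'->'Php', 'livcrn'->'Livcrn', 'iozlqq'->'Iozlqq', 'vfwcj'->'Vfwcj'
Result: Php Livcrn Iozlqq Vfwcj


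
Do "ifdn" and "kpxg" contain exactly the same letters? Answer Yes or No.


String 1: 'ifdn' -> sorted: 'dfin'
String 2: 'kpxg' -> sorted: 'gkpx'
Compare sorted forms: 'dfin' != 'gkpx'
Anagram: No


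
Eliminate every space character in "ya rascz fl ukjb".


Input string: 'ya rascz fl ukjb'
Operation: remove all spaces
Words: 'ya', 'rascz', 'fl', 'ukjb'
Join without spaces: yarasczflukjb


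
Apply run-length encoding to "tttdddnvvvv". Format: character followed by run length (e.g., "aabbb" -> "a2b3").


Input: 'tttdddnvvvv'
Operation: identify consecutive runs
Runs: 'ttt' -> t3, 'ddd' -> d3, 'n' -> n1, 'vvvv' -> v4
Encoded: t3d3n1v4


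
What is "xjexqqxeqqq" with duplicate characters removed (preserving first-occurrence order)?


Input: 'xjexqqxeqqq'
Operation: keep first occurrence of each character
Scan: s[0]='x' new -> keep; s[1]='j' new -> keep; s[2]='e' new -> keep; s[3]='x' seen -> skip; s[4]='q' new -> keep; s[5]='q' seen -> skip; s[6]='x' seen -> skip; s[7]='e' seen -> skip; s[8]='q' seen -> skip; s[9]='q' seen -> skip; s[10]='q' seen -> skip
Result: xjeq


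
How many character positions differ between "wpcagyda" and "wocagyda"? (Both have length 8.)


String 1: 'wpcagyda'
String 2: 'wocagyda'
Compare each position: pos 0: 'w'=='w', pos 1: 'p'!='o', pos 2: 'c'=='c', pos 3: 'a'=='a', pos 4: 'g'=='g', pos 5: 'y'=='y', pos 6: 'd'=='d', pos 7: 'a'=='a'
Differing positions: 1
Hamming distance: 1


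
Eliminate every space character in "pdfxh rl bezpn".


Input string: 'pdfxh rl bezpn'
Operation: remove all spaces
Words: 'pdfxh', 'rl', 'bezpn'
Join without spaces: pdfxhrlbezpn


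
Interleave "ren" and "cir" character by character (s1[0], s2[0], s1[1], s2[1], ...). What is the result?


String 1: 'ren'
String 2: 'cir'
Operation: alternate characters
Pairs: 'r'+'c', 'e'+'i', 'n'+'r'
Result: rceinr


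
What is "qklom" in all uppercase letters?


Input string: 'qklom'
Operation: convert each letter to uppercase
Mapping: 'q'->'Q', 'k'->'K', 'l'->'L', 'o'->'O', 'm'->'M'
Result: QKLOM


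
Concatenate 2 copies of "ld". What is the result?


Input string: 'ld'
Operation: repeat 2 times
Concatenation: 'ld' + 'ld'
Result: ldld


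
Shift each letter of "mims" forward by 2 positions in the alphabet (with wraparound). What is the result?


Input: 'mims', shift = 2
Operation: for each letter, (position + 2) mod 26
Mapping: 'm'(12+2=14)->'o', 'i'(8+2=10)->'k', 'm'(12+2=14)->'o', 's'(18+2=20)->'u'
Result: okou


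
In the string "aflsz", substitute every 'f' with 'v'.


Input string: 'aflsz'
Operation: replace 'f' with 'v'
Positions of 'f': 1
After replacement: avlsz


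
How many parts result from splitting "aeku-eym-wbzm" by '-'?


Input string: 'aeku-eym-wbzm'
Delimiter: '-'
Split result: 'aeku', 'eym', 'wbzm'
Number of parts: 3


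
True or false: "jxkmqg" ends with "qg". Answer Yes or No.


Input string: 'jxkmqg'
Suffix to check: 'qg'
Last 2 characters of input: 'qg'
Match: True
Result: Yes


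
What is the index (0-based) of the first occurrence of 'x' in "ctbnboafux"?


Input string: 'ctbnboafux'
Target: 'x'
Scanning left to right: s[0]='c', s[1]='t', s[2]='b', s[3]='n', s[4]='b', s[5]='o', s[6]='a', s[7]='f', s[8]='u', s[9]='x'
First match at index: 9


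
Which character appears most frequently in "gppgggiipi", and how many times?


Input: 'gppgggiipi'
Operation: tally each character
Counts: 'g':4, 'i':3, 'p':3
Maximum: 'g' appears 4 times


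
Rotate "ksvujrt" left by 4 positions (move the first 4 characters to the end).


Input: 'ksvujrt', shift = 4
Operation: split at index 4 and swap parts
Front part s[0:4] = 'ksvu'
Back part s[4:] = 'jrt'
Rotated = back + front = 'jrt' + 'ksvu'
Result: jrtksvu


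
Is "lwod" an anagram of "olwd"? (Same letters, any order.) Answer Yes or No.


String 1: 'olwd' -> sorted: 'dlow'
String 2: 'lwod' -> sorted: 'dlow'
Compare sorted forms: 'dlow' == 'dlow'
Anagram: Yes


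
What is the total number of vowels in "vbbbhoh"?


Input string: 'vbbbhoh'
Operation: count vowels (a, e, i, o, u)
Scan: s[0]='v', s[1]='b', s[2]='b', s[3]='b', s[4]='h', s[5]='o' (vowel), s[6]='h'
Vowels found: 1
Result: 1


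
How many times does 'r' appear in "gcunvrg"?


Input string: 'gcunvrg'
Target character: 'r'
Scan each position: s[5]='r'
Matches found at indices: 5
Total: 1


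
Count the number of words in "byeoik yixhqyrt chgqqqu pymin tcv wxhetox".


Input string: 'byeoik yixhqyrt chgqqqu pymin tcv wxhetox'
Operation: split by spaces
Words found: 'byeoik', 'yixhqyrt', 'chgqqqu', 'pymin', 'tcv', 'wxhetox'
Word count: 6


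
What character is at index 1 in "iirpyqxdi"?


Input string: 'iirpyqxdi'
Operation: get character at index 1
Index mapping: s[0]='i', s[1]='i'
Result: 'i'


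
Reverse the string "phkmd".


Input string: 'phkmd'
Operation: reverse character order
Original order: 'p' -> 'h' -> 'k' -> 'm' -> 'd'
Reversed order: 'd' -> 'm' -> 'k' -> 'h' -> 'p'
Result: dmkhp


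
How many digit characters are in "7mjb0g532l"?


Input string: '7mjb0g532l'
Operation: count digit characters (0-9)
Scan: '7'(digit), 'm', 'j', 'b', '0'(digit), 'g', '5'(digit), '3'(digit), '2'(digit), 'l'
Digits found: 5
Result: 5


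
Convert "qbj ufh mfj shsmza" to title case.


Input string: 'qbj ufh mfj shsmza'
Operation: capitalize first letter of each word
Word transformations: 'qbj'->'Qbj', 'ufh'->'Ufh', 'mfj'->'Mfj', 'shsmza'->'Shsmza'
Result: Qbj Ufh Mfj Shsmza


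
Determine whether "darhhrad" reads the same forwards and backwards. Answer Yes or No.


Input string: 'darhhrad'
Reversed: 'darhhrad'
Compare pairs: s[0]='d' vs s[7]='d' (match), s[1]='a' vs s[6]='a' (match), s[2]='r' vs s[5]='r' (match), s[3]='h' vs s[4]='h' (match)
Palindrome: Yes


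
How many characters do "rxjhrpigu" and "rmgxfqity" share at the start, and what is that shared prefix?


String 1: 'rxjhrpigu'
String 2: 'rmgxfqity'
Compare position by position:
pos 0: 'r' vs 'r' match
pos 1: 'x' vs 'm' differ -> stop
Longest common prefix: "r" (length 1)


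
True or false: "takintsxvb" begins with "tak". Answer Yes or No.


Input string: 'takintsxvb'
Prefix to check: 'tak'
First 3 characters of input: 'tak'
Match: True
Result: Yes


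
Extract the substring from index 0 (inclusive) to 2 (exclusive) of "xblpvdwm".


Input string: 'xblpvdwm'
Operation: slice [0:2]
Extract characters: s[0]='x', s[1]='b'
Result: xb


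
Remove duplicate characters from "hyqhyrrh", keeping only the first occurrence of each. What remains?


Input: 'hyqhyrrh'
Operation: keep first occurrence of each character
Scan: s[0]='h' new -> keep; s[1]='y' new -> keep; s[2]='q' new -> keep; s[3]='h' seen -> skip; s[4]='y' seen -> skip; s[5]='r' new -> keep; s[6]='r' seen -> skip; s[7]='h' seen -> skip
Result: hyqr


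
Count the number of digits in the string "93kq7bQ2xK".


Input string: '93kq7bQ2xK'
Operation: count digit characters (0-9)
Scan: '9'(digit), '3'(digit), 'k', 'q', '7'(digit), 'b', 'Q', '2'(digit), 'x', 'K'
Digits found: 4
Result: 4


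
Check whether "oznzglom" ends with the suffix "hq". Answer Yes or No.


Input string: 'oznzglom'
Suffix to check: 'hq'
Last 2 characters of input: 'om'
Match: False
Result: No


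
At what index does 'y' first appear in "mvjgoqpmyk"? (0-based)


Input string: 'mvjgoqpmyk'
Target: 'y'
Scanning left to right: s[0]='m', s[1]='v', s[2]='j', s[3]='g', s[4]='o', s[5]='q', s[6]='p', s[7]='m', s[8]='y'
First match at index: 8


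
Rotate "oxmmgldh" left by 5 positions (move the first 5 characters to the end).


Input: 'oxmmgldh', shift = 5
Operation: split at index 5 and swap parts
Front part s[0:5] = 'oxmmg'
Back part s[5:] = 'ldh'
Rotated = back + front = 'ldh' + 'oxmmg'
Result: ldhoxmmg


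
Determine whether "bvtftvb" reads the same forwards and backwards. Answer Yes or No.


Input string: 'bvtftvb'
Reversed: 'bvtftvb'
Compare pairs: s[0]='b' vs s[6]='b' (match), s[1]='v' vs s[5]='v' (match), s[2]='t' vs s[4]='t' (match)
Palindrome: Yes


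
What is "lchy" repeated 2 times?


Input string: 'lchy'
Operation: repeat 2 times
Concatenation: 'lchy' + 'lchy'
Result: lchylchy


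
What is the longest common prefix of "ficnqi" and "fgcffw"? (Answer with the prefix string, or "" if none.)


String 1: 'ficnqi'
String 2: 'fgcffw'
Compare position by position:
pos 0: 'f' vs 'f' match
pos 1: 'i' vs 'g' differ -> stop
Longest common prefix: "f" (length 1)


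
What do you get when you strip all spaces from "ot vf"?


Input string: 'ot vf'
Operation: remove all spaces
Words: 'ot', 'vf'
Join without spaces: otvf


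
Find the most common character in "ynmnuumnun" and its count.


Input: 'ynmnuumnun'
Operation: tally each character
Counts: 'm':2, 'n':4, 'u':3, 'y':1
Maximum: 'n' appears 4 times


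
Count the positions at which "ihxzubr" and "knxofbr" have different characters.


String 1: 'ihxzubr'
String 2: 'knxofbr'
Compare each position: pos 0: 'i'!='k', pos 1: 'h'!='n', pos 2: 'x'=='x', pos 3: 'z'!='o', pos 4: 'u'!='f', pos 5: 'b'=='b', pos 6: 'r'=='r'
Differing positions: 4
Hamming distance: 4


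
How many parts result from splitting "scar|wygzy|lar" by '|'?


Input string: 'scar|wygzy|lar'
Delimiter: '|'
Split result: 'scar', 'wygzy', 'lar'
Number of parts: 3


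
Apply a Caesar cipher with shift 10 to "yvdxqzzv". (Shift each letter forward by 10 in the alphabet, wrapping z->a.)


Input: 'yvdxqzzv', shift = 10
Operation: for each letter, (position + 10) mod 26
Mapping: 'y'(24+10=34, 34 mod 26=8)->'i', 'v'(21+10=31, 31 mod 26=5)->'f', 'd'(3+10=13)->'n', 'x'(23+10=33, 33 mod 26=7)->'h', 'q'(16+10=26, 26 mod 26=0)->'a', 'z'(25+10=35, 35 mod 26=9)->'j', 'z'(25+10=35, 35 mod 26=9)->'j', 'v'(21+10=31, 31 mod 26=5)->'f'
Result: ifnhajjf


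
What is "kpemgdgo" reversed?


Input string: 'kpemgdgo'
Operation: reverse character order
Original order: 'k' -> 'p' -> 'e' -> 'm' -> 'g' -> 'd' -> 'g' -> 'o'
Reversed order: 'o' -> 'g' -> 'd' -> 'g' -> 'm' -> 'e' -> 'p' -> 'k'
Result: ogdgmepk


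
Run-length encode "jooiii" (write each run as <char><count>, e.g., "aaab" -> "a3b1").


Input: 'jooiii'
Operation: identify consecutive runs
Runs: 'j' -> j1, 'oo' -> o2, 'iii' -> i3
Encoded: j1o2i3


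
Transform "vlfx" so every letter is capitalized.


Input string: 'vlfx'
Operation: convert each letter to uppercase
Mapping: 'v'->'V', 'l'->'L', 'f'->'F', 'x'->'X'
Result: VLFX


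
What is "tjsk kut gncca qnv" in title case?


Input string: 'tjsk kut gncca qnv'
Operation: capitalize first letter of each word
Word transformations: 'tjsk'->'Tjsk', 'kut'->'Kut', 'gncca'->'Gncca', 'qnv'->'Qnv'
Result: Tjsk Kut Gncca Qnv


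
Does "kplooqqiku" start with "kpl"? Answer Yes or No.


Input string: 'kplooqqiku'
Prefix to check: 'kpl'
First 3 characters of input: 'kpl'
Match: True
Result: Yes


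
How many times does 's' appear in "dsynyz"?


Input string: 'dsynyz'
Target character: 's'
Scan each position: s[1]='s'
Matches found at indices: 1
Total: 1


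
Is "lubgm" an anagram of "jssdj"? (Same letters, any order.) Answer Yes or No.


String 1: 'jssdj' -> sorted: 'djjss'
String 2: 'lubgm' -> sorted: 'bglmu'
Compare sorted forms: 'djjss' != 'bglmu'
Anagram: No


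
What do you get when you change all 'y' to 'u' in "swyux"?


Input string: 'swyux'
Operation: replace 'y' with 'u'
Positions of 'y': 2
After replacement: swuux


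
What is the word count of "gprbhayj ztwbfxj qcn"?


Input string: 'gprbhayj ztwbfxj qcn'
Operation: split by spaces
Words found: 'gprbhayj', 'ztwbfxj', 'qcn'
Word count: 3


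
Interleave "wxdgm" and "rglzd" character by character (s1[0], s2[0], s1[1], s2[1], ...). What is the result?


String 1: 'wxdgm'
String 2: 'rglzd'
Operation: alternate characters
Pairs: 'w'+'r', 'x'+'g', 'd'+'l', 'g'+'z', 'm'+'d'
Result: wrxgdlgzmd


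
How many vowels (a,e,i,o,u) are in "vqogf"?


Input string: 'vqogf'
Operation: count vowels (a, e, i, o, u)
Scan: s[0]='v', s[1]='q', s[2]='o' (vowel), s[3]='g', s[4]='f'
Vowels found: 1
Result: 1


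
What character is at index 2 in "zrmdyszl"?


Input string: 'zrmdyszl'
Operation: get character at index 2
Index mapping: s[0]='z', s[1]='r', s[2]='m'
Result: 'm'


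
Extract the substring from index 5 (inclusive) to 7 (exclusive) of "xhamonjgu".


Input string: 'xhamonjgu'
Operation: slice [5:7]
Extract characters: s[5]='n', s[6]='j'
Result: nj


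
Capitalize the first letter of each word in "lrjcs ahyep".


Input string: 'lrjcs ahyep'
Operation: capitalize first letter of each word
Word transformations: 'lrjcs'->'Lrjcs', 'ahyep'->'Ahyep'
Result: Lrjcs Ahyep


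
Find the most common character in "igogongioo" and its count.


Input: 'igogongioo'
Operation: tally each character
Counts: 'g':3, 'i':2, 'n':1, 'o':4
Maximum: 'o' appears 4 times


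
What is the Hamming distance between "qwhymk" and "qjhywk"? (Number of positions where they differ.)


String 1: 'qwhymk'
String 2: 'qjhywk'
Compare each position: pos 0: 'q'=='q', pos 1: 'w'!='j', pos 2: 'h'=='h', pos 3: 'y'=='y', pos 4: 'm'!='w', pos 5: 'k'=='k'
Differing positions: 2
Hamming distance: 2


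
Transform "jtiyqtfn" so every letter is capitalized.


Input string: 'jtiyqtfn'
Operation: convert each letter to uppercase
Mapping: 'j'->'J', 't'->'T', 'i'->'I', 'y'->'Y', 'q'->'Q', 't'->'T', 'f'->'F', 'n'->'N'
Result: JTIYQTFN


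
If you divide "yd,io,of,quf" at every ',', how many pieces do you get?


Input string: 'yd,io,of,quf'
Delimiter: ','
Split result: 'yd', 'io', 'of', 'quf'
Number of parts: 4


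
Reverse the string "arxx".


Input string: 'arxx'
Operation: reverse character order
Original order: 'a' -> 'r' -> 'x' -> 'x'
Reversed order: 'x' -> 'x' -> 'r' -> 'a'
Result: xxra


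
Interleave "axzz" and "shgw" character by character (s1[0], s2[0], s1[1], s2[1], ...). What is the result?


String 1: 'axzz'
String 2: 'shgw'
Operation: alternate characters
Pairs: 'a'+'s', 'x'+'h', 'z'+'g', 'z'+'w'
Result: asxhzgzw


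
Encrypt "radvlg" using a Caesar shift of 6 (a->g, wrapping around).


Input: 'radvlg', shift = 6
Operation: for each letter, (position + 6) mod 26
Mapping: 'r'(17+6=23)->'x', 'a'(0+6=6)->'g', 'd'(3+6=9)->'j', 'v'(21+6=27, 27 mod 26=1)->'b', 'l'(11+6=17)->'r', 'g'(6+6=12)->'m'
Result: xgjbrm


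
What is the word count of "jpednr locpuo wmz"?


Input string: 'jpednr locpuo wmz'
Operation: split by spaces
Words found: 'jpednr', 'locpuo', 'wmz'
Word count: 3


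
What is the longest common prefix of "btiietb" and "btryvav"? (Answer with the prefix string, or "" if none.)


String 1: 'btiietb'
String 2: 'btryvav'
Compare position by position:
pos 0: 'b' vs 'b' match
pos 1: 't' vs 't' match
pos 2: 'i' vs 'r' differ -> stop
Longest common prefix: "bt" (length 2)


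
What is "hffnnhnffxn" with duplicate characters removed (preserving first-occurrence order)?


Input: 'hffnnhnffxn'
Operation: keep first occurrence of each character
Scan: s[0]='h' new -> keep; s[1]='f' new -> keep; s[2]='f' seen -> skip; s[3]='n' new -> keep; s[4]='n' seen -> skip; s[5]='h' seen -> skip; s[6]='n' seen -> skip; s[7]='f' seen -> skip; s[8]='f' seen -> skip; s[9]='x' new -> keep; s[10]='n' seen -> skip
Result: hfnx


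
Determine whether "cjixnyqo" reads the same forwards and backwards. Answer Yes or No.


Input string: 'cjixnyqo'
Reversed: 'oqynxijc'
Compare pairs: s[0]='c' vs s[7]='o' (mismatch), s[1]='j' vs s[6]='q' (mismatch), s[2]='i' vs s[5]='y' (mismatch), s[3]='x' vs s[4]='n' (mismatch)
Palindrome: No


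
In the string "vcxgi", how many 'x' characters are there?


Input string: 'vcxgi'
Target character: 'x'
Scan each position: s[2]='x'
Matches found at indices: 2
Total: 1


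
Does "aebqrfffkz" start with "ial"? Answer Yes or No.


Input string: 'aebqrfffkz'
Prefix to check: 'ial'
First 3 characters of input: 'aeb'
Match: False
Result: No


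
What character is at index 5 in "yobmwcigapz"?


Input string: 'yobmwcigapz'
Operation: get character at index 5
Index mapping: s[0]='y', s[1]='o', s[2]='b', s[3]='m', s[4]='w', s[5]='c'
Result: 'c'


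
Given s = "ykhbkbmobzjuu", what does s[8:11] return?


Input string: 'ykhbkbmobzjuu'
Operation: slice [8:11]
Extract characters: s[8]='b', s[9]='z', s[10]='j'
Result: bzj


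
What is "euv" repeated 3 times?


Input string: 'euv'
Operation: repeat 3 times
Concatenation: 'euv' + 'euv' + 'euv'
Result: euveuveuv


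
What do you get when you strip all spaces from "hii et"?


Input string: 'hii et'
Operation: remove all spaces
Words: 'hii', 'et'
Join without spaces: hiiet


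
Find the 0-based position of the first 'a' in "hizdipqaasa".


Input string: 'hizdipqaasa'
Target: 'a'
Scanning left to right: s[0]='h', s[1]='i', s[2]='z', s[3]='d', s[4]='i', s[5]='p', s[6]='q', s[7]='a'
First match at index: 7


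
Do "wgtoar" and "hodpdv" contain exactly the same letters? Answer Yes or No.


String 1: 'wgtoar' -> sorted: 'agortw'
String 2: 'hodpdv' -> sorted: 'ddhopv'
Compare sorted forms: 'agortw' != 'ddhopv'
Anagram: No


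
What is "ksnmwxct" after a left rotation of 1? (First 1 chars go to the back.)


Input: 'ksnmwxct', shift = 1
Operation: split at index 1 and swap parts
Front part s[0:1] = 'k'
Back part s[1:] = 'snmwxct'
Rotated = back + front = 'snmwxct' + 'k'
Result: snmwxctk


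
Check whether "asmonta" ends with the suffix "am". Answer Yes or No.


Input string: 'asmonta'
Suffix to check: 'am'
Last 2 characters of input: 'ta'
Match: False
Result: No


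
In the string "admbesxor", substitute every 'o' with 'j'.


Input string: 'admbesxor'
Operation: replace 'o' with 'j'
Positions of 'o': 7
After replacement: admbesxjr


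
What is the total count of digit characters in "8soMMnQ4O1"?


Input string: '8soMMnQ4O1'
Operation: count digit characters (0-9)
Scan: '8'(digit), 's', 'o', 'M', 'M', 'n', 'Q', '4'(digit), 'O', '1'(digit)
Digits found: 3
Result: 3


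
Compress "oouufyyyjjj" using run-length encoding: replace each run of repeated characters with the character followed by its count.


Input: 'oouufyyyjjj'
Operation: identify consecutive runs
Runs: 'oo' -> o2, 'uu' -> u2, 'f' -> f1, 'yyy' -> y3, 'jjj' -> j3
Encoded: o2u2f1y3j3


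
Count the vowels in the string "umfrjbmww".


Input string: 'umfrjbmww'
Operation: count vowels (a, e, i, o, u)
Scan: s[0]='u' (vowel), s[1]='m', s[2]='f', s[3]='r', s[4]='j', s[5]='b', s[6]='m', s[7]='w', s[8]='w'
Vowels found: 1
Result: 1


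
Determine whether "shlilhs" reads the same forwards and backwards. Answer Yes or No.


Input string: 'shlilhs'
Reversed: 'shlilhs'
Compare pairs: s[0]='s' vs s[6]='s' (match), s[1]='h' vs s[5]='h' (match), s[2]='l' vs s[4]='l' (match)
Palindrome: Yes


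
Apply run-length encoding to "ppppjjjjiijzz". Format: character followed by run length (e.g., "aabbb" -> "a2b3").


Input: 'ppppjjjjiijzz'
Operation: identify consecutive runs
Runs: 'pppp' -> p4, 'jjjj' -> j4, 'ii' -> i2, 'j' -> j1, 'zz' -> z2
Encoded: p4j4i2j1z2


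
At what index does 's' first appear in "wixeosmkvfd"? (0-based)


Input string: 'wixeosmkvfd'
Target: 's'
Scanning left to right: s[0]='w', s[1]='i', s[2]='x', s[3]='e', s[4]='o', s[5]='s'
First match at index: 5


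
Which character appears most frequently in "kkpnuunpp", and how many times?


Input: 'kkpnuunpp'
Operation: tally each character
Counts: 'k':2, 'n':2, 'p':3, 'u':2
Maximum: 'p' appears 3 times


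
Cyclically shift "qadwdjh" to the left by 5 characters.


Input: 'qadwdjh', shift = 5
Operation: split at index 5 and swap parts
Front part s[0:5] = 'qadwd'
Back part s[5:] = 'jh'
Rotated = back + front = 'jh' + 'qadwd'
Result: jhqadwd


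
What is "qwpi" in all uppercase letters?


Input string: 'qwpi'
Operation: convert each letter to uppercase
Mapping: 'q'->'Q', 'w'->'W', 'p'->'P', 'i'->'I'
Result: QWPI


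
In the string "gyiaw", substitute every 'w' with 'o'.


Input string: 'gyiaw'
Operation: replace 'w' with 'o'
Positions of 'w': 4
After replacement: gyiao


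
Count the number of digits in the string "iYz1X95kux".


Input string: 'iYz1X95kux'
Operation: count digit characters (0-9)
Scan: 'i', 'Y', 'z', '1'(digit), 'X', '9'(digit), '5'(digit), 'k', 'u', 'x'
Digits found: 3
Result: 3


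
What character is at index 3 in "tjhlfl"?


Input string: 'tjhlfl'
Operation: get character at index 3
Index mapping: s[0]='t', s[1]='j', s[2]='h', s[3]='l'
Result: 'l'


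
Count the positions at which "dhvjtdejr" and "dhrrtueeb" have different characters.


String 1: 'dhvjtdejr'
String 2: 'dhrrtueeb'
Compare each position: pos 0: 'd'=='d', pos 1: 'h'=='h', pos 2: 'v'!='r', pos 3: 'j'!='r', pos 4: 't'=='t', pos 5: 'd'!='u', pos 6: 'e'=='e', pos 7: 'j'!='e', pos 8: 'r'!='b'
Differing positions: 5
Hamming distance: 5


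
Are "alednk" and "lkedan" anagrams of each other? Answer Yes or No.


String 1: 'alednk' -> sorted: 'adekln'
String 2: 'lkedan' -> sorted: 'adekln'
Compare sorted forms: 'adekln' == 'adekln'
Anagram: Yes


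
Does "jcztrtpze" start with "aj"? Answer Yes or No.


Input string: 'jcztrtpze'
Prefix to check: 'aj'
First 2 characters of input: 'jc'
Match: False
Result: No


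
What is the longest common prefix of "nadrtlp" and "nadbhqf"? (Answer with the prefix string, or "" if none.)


String 1: 'nadrtlp'
String 2: 'nadbhqf'
Compare position by position:
pos 0: 'n' vs 'n' match
pos 1: 'a' vs 'a' match
pos 2: 'd' vs 'd' match
pos 3: 'r' vs 'b' differ -> stop
Longest common prefix: "nad" (length 3)


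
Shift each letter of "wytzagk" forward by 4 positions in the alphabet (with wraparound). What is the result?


Input: 'wytzagk', shift = 4
Operation: for each letter, (position + 4) mod 26
Mapping: 'w'(22+4=26, 26 mod 26=0)->'a', 'y'(24+4=28, 28 mod 26=2)->'c', 't'(19+4=23)->'x', 'z'(25+4=29, 29 mod 26=3)->'d', 'a'(0+4=4)->'e', 'g'(6+4=10)->'k', 'k'(10+4=14)->'o'
Result: acxdeko


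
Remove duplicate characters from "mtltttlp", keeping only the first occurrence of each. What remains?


Input: 'mtltttlp'
Operation: keep first occurrence of each character
Scan: s[0]='m' new -> keep; s[1]='t' new -> keep; s[2]='l' new -> keep; s[3]='t' seen -> skip; s[4]='t' seen -> skip; s[5]='t' seen -> skip; s[6]='l' seen -> skip; s[7]='p' new -> keep
Result: mtlp


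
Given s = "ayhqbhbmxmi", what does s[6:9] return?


Input string: 'ayhqbhbmxmi'
Operation: slice [6:9]
Extract characters: s[6]='b', s[7]='m', s[8]='x'
Result: bmx


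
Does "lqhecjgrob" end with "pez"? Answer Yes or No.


Input string: 'lqhecjgrob'
Suffix to check: 'pez'
Last 3 characters of input: 'rob'
Match: False
Result: No


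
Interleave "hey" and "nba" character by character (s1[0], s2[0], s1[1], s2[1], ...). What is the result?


String 1: 'hey'
String 2: 'nba'
Operation: alternate characters
Pairs: 'h'+'n', 'e'+'b', 'y'+'a'
Result: hnebya


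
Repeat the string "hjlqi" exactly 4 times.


Input string: 'hjlqi'
Operation: repeat 4 times
Concatenation: 'hjlqi' + 'hjlqi' + 'hjlqi' + 'hjlqi'
Result: hjlqihjlqihjlqihjlqi


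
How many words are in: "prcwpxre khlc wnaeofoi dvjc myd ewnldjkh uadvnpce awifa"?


Input string: 'prcwpxre khlc wnaeofoi dvjc myd ewnldjkh uadvnpce awifa'
Operation: split by spaces
Words found: 'prcwpxre', 'khlc', 'wnaeofoi', 'dvjc', 'myd', 'ewnldjkh', 'uadvnpce', 'awifa'
Word count: 8


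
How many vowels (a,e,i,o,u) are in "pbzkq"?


Input string: 'pbzkq'
Operation: count vowels (a, e, i, o, u)
Scan: s[0]='p', s[1]='b', s[2]='z', s[3]='k', s[4]='q'
Vowels found: 0
Result: 0


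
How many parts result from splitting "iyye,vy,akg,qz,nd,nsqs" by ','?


Input string: 'iyye,vy,akg,qz,nd,nsqs'
Delimiter: ','
Split result: 'iyye', 'vy', 'akg', 'qz', 'nd', 'nsqs'
Number of parts: 6


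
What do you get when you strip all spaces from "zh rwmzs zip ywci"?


Input string: 'zh rwmzs zip ywci'
Operation: remove all spaces
Words: 'zh', 'rwmzs', 'zip', 'ywci'
Join without spaces: zhrwmzszipywci


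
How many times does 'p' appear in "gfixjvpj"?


Input string: 'gfixjvpj'
Target character: 'p'
Scan each position: s[6]='p'
Matches found at indices: 6
Total: 1


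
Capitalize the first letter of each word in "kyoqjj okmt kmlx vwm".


Input string: 'kyoqjj okmt kmlx vwm'
Operation: capitalize first letter of each word
Word transformations: 'kyoqjj'->'Kyoqjj', 'okmt'->'Okmt', 'kmlx'->'Kmlx', 'vwm'->'Vwm'
Result: Kyoqjj Okmt Kmlx Vwm


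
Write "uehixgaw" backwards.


Input string: 'uehixgaw'
Operation: reverse character order
Original order: 'u' -> 'e' -> 'h' -> 'i' -> 'x' -> 'g' -> 'a' -> 'w'
Reversed order: 'w' -> 'a' -> 'g' -> 'x' -> 'i' -> 'h' -> 'e' -> 'u'
Result: wagxiheu


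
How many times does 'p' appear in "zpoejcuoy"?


Input string: 'zpoejcuoy'
Target character: 'p'
Scan each position: s[1]='p'
Matches found at indices: 1
Total: 1


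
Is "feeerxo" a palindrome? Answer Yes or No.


Input string: 'feeerxo'
Reversed: 'oxreeef'
Compare pairs: s[0]='f' vs s[6]='o' (mismatch), s[1]='e' vs s[5]='x' (mismatch), s[2]='e' vs s[4]='r' (mismatch)
Palindrome: No


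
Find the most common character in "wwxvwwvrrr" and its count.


Input: 'wwxvwwvrrr'
Operation: tally each character
Counts: 'r':3, 'v':2, 'w':4, 'x':1
Maximum: 'w' appears 4 times


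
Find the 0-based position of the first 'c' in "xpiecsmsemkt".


Input string: 'xpiecsmsemkt'
Target: 'c'
Scanning left to right: s[0]='x', s[1]='p', s[2]='i', s[3]='e', s[4]='c'
First match at index: 4


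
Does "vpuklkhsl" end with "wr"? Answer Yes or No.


Input string: 'vpuklkhsl'
Suffix to check: 'wr'
Last 2 characters of input: 'sl'
Match: False
Result: No


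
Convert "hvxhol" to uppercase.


Input string: 'hvxhol'
Operation: convert each letter to uppercase
Mapping: 'h'->'H', 'v'->'V', 'x'->'X', 'h'->'H', 'o'->'O', 'l'->'L'
Result: HVXHOL


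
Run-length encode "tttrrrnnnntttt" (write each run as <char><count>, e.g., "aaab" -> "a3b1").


Input: 'tttrrrnnnntttt'
Operation: identify consecutive runs
Runs: 'ttt' -> t3, 'rrr' -> r3, 'nnnn' -> n4, 'tttt' -> t4
Encoded: t3r3n4t4


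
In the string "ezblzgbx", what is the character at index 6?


Input string: 'ezblzgbx'
Operation: get character at index 6
Index mapping: s[0]='e', s[1]='z', s[2]='b', s[3]='l', s[4]='z', s[5]='g', s[6]='b'
Result: 'b'


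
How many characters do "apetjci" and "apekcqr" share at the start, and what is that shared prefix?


String 1: 'apetjci'
String 2: 'apekcqr'
Compare position by position:
pos 0: 'a' vs 'a' match
pos 1: 'p' vs 'p' match
pos 2: 'e' vs 'e' match
pos 3: 't' vs 'k' differ -> stop
Longest common prefix: "ape" (length 3)


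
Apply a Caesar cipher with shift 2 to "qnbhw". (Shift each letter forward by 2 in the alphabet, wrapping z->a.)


Input: 'qnbhw', shift = 2
Operation: for each letter, (position + 2) mod 26
Mapping: 'q'(16+2=18)->'s', 'n'(13+2=15)->'p', 'b'(1+2=3)->'d', 'h'(7+2=9)->'j', 'w'(22+2=24)->'y'
Result: spdjy


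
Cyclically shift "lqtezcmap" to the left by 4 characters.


Input: 'lqtezcmap', shift = 4
Operation: split at index 4 and swap parts
Front part s[0:4] = 'lqte'
Back part s[4:] = 'zcmap'
Rotated = back + front = 'zcmap' + 'lqte'
Result: zcmaplqte


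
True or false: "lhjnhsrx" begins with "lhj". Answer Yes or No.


Input string: 'lhjnhsrx'
Prefix to check: 'lhj'
First 3 characters of input: 'lhj'
Match: True
Result: Yes


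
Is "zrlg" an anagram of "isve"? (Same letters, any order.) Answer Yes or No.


String 1: 'isve' -> sorted: 'eisv'
String 2: 'zrlg' -> sorted: 'glrz'
Compare sorted forms: 'eisv' != 'glrz'
Anagram: No


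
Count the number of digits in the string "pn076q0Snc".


Input string: 'pn076q0Snc'
Operation: count digit characters (0-9)
Scan: 'p', 'n', '0'(digit), '7'(digit), '6'(digit), 'q', '0'(digit), 'S', 'n', 'c'
Digits found: 4
Result: 4


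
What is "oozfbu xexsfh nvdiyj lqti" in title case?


Input string: 'oozfbu xexsfh nvdiyj lqti'
Operation: capitalize first letter of each word
Word transformations: 'oozfbu'->'Oozfbu', 'xexsfh'->'Xexsfh', 'nvdiyj'->'Nvdiyj', 'lqti'->'Lqti'
Result: Oozfbu Xexsfh Nvdiyj Lqti


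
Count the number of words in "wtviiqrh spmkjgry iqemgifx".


Input string: 'wtviiqrh spmkjgry iqemgifx'
Operation: split by spaces
Words found: 'wtviiqrh', 'spmkjgry', 'iqemgifx'
Word count: 3


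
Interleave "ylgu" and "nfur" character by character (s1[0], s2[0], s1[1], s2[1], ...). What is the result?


String 1: 'ylgu'
String 2: 'nfur'
Operation: alternate characters
Pairs: 'y'+'n', 'l'+'f', 'g'+'u', 'u'+'r'
Result: ynlfguur


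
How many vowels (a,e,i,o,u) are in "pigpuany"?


Input string: 'pigpuany'
Operation: count vowels (a, e, i, o, u)
Scan: s[0]='p', s[1]='i' (vowel), s[2]='g', s[3]='p', s[4]='u' (vowel), s[5]='a' (vowel), s[6]='n', s[7]='y'
Vowels found: 3
Result: 3


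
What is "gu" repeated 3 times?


Input string: 'gu'
Operation: repeat 3 times
Concatenation: 'gu' + 'gu' + 'gu'
Result: gugugu


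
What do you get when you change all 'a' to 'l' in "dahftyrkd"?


Input string: 'dahftyrkd'
Operation: replace 'a' with 'l'
Positions of 'a': 1
After replacement: dlhftyrkd


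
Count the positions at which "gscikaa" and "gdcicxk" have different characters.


String 1: 'gscikaa'
String 2: 'gdcicxk'
Compare each position: pos 0: 'g'=='g', pos 1: 's'!='d', pos 2: 'c'=='c', pos 3: 'i'=='i', pos 4: 'k'!='c', pos 5: 'a'!='x', pos 6: 'a'!='k'
Differing positions: 4
Hamming distance: 4


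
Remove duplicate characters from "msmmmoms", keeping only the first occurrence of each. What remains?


Input: 'msmmmoms'
Operation: keep first occurrence of each character
Scan: s[0]='m' new -> keep; s[1]='s' new -> keep; s[2]='m' seen -> skip; s[3]='m' seen -> skip; s[4]='m' seen -> skip; s[5]='o' new -> keep; s[6]='m' seen -> skip; s[7]='s' seen -> skip
Result: mso


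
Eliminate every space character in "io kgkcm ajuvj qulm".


Input string: 'io kgkcm ajuvj qulm'
Operation: remove all spaces
Words: 'io', 'kgkcm', 'ajuvj', 'qulm'
Join without spaces: iokgkcmajuvjqulm


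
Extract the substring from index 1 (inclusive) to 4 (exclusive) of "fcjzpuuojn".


Input string: 'fcjzpuuojn'
Operation: slice [1:4]
Extract characters: s[1]='c', s[2]='j', s[3]='z'
Result: cjz


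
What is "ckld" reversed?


Input string: 'ckld'
Operation: reverse character order
Original order: 'c' -> 'k' -> 'l' -> 'd'
Reversed order: 'd' -> 'l' -> 'k' -> 'c'
Result: dlkc


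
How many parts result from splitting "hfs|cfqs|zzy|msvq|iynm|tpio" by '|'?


Input string: 'hfs|cfqs|zzy|msvq|iynm|tpio'
Delimiter: '|'
Split result: 'hfs', 'cfqs', 'zzy', 'msvq', 'iynm', 'tpio'
Number of parts: 6


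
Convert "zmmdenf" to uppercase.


Input string: 'zmmdenf'
Operation: convert each letter to uppercase
Mapping: 'z'->'Z', 'm'->'M', 'm'->'M', 'd'->'D', 'e'->'E', 'n'->'N', 'f'->'F'
Result: ZMMDENF


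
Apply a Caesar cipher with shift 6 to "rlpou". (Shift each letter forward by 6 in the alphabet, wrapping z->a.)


Input: 'rlpou', shift = 6
Operation: for each letter, (position + 6) mod 26
Mapping: 'r'(17+6=23)->'x', 'l'(11+6=17)->'r', 'p'(15+6=21)->'v', 'o'(14+6=20)->'u', 'u'(20+6=26, 26 mod 26=0)->'a'
Result: xrvua


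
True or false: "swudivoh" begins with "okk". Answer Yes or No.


Input string: 'swudivoh'
Prefix to check: 'okk'
First 3 characters of input: 'swu'
Match: False
Result: No


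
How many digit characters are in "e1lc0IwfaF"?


Input string: 'e1lc0IwfaF'
Operation: count digit characters (0-9)
Scan: 'e', '1'(digit), 'l', 'c', '0'(digit), 'I', 'w', 'f', 'a', 'F'
Digits found: 2
Result: 2


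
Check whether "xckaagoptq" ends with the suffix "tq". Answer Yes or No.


Input string: 'xckaagoptq'
Suffix to check: 'tq'
Last 2 characters of input: 'tq'
Match: True
Result: Yes


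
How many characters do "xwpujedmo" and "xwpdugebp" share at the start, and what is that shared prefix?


String 1: 'xwpujedmo'
String 2: 'xwpdugebp'
Compare position by position:
pos 0: 'x' vs 'x' match
pos 1: 'w' vs 'w' match
pos 2: 'p' vs 'p' match
pos 3: 'u' vs 'd' differ -> stop
Longest common prefix: "xwp" (length 3)


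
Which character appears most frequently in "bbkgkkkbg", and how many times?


Input: 'bbkgkkkbg'
Operation: tally each character
Counts: 'b':3, 'g':2, 'k':4
Maximum: 'k' appears 4 times


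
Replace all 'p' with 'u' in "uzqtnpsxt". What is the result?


Input string: 'uzqtnpsxt'
Operation: replace 'p' with 'u'
Positions of 'p': 5
After replacement: uzqtnusxt


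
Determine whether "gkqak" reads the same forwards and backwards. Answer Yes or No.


Input string: 'gkqak'
Reversed: 'kaqkg'
Compare pairs: s[0]='g' vs s[4]='k' (mismatch), s[1]='k' vs s[3]='a' (mismatch)
Palindrome: No


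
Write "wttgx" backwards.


Input string: 'wttgx'
Operation: reverse character order
Original order: 'w' -> 't' -> 't' -> 'g' -> 'x'
Reversed order: 'x' -> 'g' -> 't' -> 't' -> 'w'
Result: xgttw


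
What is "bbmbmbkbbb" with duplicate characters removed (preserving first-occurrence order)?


Input: 'bbmbmbkbbb'
Operation: keep first occurrence of each character
Scan: s[0]='b' new -> keep; s[1]='b' seen -> skip; s[2]='m' new -> keep; s[3]='b' seen -> skip; s[4]='m' seen -> skip; s[5]='b' seen -> skip; s[6]='k' new -> keep; s[7]='b' seen -> skip; s[8]='b' seen -> skip; s[9]='b' seen -> skip
Result: bmk


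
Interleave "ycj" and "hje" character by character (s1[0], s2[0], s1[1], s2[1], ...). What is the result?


String 1: 'ycj'
String 2: 'hje'
Operation: alternate characters
Pairs: 'y'+'h', 'c'+'j', 'j'+'e'
Result: yhcjje


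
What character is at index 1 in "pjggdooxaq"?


Input string: 'pjggdooxaq'
Operation: get character at index 1
Index mapping: s[0]='p', s[1]='j'
Result: 'j'


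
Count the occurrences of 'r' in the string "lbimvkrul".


Input string: 'lbimvkrul'
Target character: 'r'
Scan each position: s[6]='r'
Matches found at indices: 6
Total: 1


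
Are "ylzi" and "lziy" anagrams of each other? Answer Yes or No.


String 1: 'ylzi' -> sorted: 'ilyz'
String 2: 'lziy' -> sorted: 'ilyz'
Compare sorted forms: 'ilyz' == 'ilyz'
Anagram: Yes


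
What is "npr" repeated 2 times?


Input string: 'npr'
Operation: repeat 2 times
Concatenation: 'npr' + 'npr'
Result: nprnpr


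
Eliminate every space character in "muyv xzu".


Input string: 'muyv xzu'
Operation: remove all spaces
Words: 'muyv', 'xzu'
Join without spaces: muyvxzu


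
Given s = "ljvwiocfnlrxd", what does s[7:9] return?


Input string: 'ljvwiocfnlrxd'
Operation: slice [7:9]
Extract characters: s[7]='f', s[8]='n'
Result: fn


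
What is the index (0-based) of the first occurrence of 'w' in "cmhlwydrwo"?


Input string: 'cmhlwydrwo'
Target: 'w'
Scanning left to right: s[0]='c', s[1]='m', s[2]='h', s[3]='l', s[4]='w'
First match at index: 4
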